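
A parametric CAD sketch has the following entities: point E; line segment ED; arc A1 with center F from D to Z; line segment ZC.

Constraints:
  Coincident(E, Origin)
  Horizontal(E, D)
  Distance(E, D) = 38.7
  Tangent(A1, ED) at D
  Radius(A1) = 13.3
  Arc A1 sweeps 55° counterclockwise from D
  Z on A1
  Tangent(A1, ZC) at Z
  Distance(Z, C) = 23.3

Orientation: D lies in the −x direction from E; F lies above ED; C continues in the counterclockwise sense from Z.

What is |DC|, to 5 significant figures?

34.662

E is at the origin; ED is horizontal with |ED| = 38.7 and D on the −x side, so D = (-38.700, 0.0000). Since A1 is tangent to ED there, FD ⟂ ED, so F = D + (0, 13.3) = (-38.700, 13.300). On A1, D sits at bearing -90° from F; a 55° counterclockwise sweep puts Z at bearing -35°, so Z = F + 13.3·(cos -35°, sin -35°) = (-27.805, 5.6714). Since A1 is tangent to ZC there, FZ ⟂ ZC, so ZC runs along (−sin -35°, cos -35°); with |ZC| = 23.3, C = (-14.441, 24.758). Then |DC| = |C − D| = 34.662.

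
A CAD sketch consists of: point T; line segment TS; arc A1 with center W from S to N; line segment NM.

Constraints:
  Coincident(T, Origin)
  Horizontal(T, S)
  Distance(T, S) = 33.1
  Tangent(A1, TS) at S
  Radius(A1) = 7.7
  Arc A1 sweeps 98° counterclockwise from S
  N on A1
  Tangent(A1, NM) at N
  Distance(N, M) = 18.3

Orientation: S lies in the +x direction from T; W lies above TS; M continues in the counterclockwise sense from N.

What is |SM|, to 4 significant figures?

27.37

T is at the origin; T and S share the same y with |TS| = 33.1 and S on the +x side, so S = (33.10, 0.000). A1 meets TS tangentially, so WS is at right angles to TS, so W = S + (0, 7.7) = (33.10, 7.700). On A1, S sits at bearing -90° from W; a 98° counterclockwise sweep puts N at bearing 8°, so N = W + 7.7·(cos 8°, sin 8°) = (40.73, 8.772). A1 meets NM tangentially, so WN is at right angles to NM, so NM runs along (−sin 8°, cos 8°); with |NM| = 18.3, M = (38.18, 26.89). Then |SM| = |M − S| = 27.37.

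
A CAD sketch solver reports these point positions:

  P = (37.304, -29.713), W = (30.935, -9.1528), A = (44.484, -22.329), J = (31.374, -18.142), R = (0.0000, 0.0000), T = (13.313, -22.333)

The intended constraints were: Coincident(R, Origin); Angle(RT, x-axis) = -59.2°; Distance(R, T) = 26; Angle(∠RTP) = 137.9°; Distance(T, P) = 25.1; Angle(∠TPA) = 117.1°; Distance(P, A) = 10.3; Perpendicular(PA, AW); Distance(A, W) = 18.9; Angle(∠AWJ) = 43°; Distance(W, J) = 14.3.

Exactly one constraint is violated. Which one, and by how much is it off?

Distance(W, J) = 14.3 — off by 5.30.

R = (0.00, 0.00) ✓; RT at -59.20° ✓; |RT| = 26.00 ✓; ∠RTP = 137.9° ✓; |TP| = 25.10 ✓; ∠TPA = 117.1° ✓; |PA| = 10.30 ✓; ∠(PA, AW) = 90.00° ✓; |AW| = 18.90 ✓; ∠AWJ = 43.00° ✓; |WJ| = 9.000 ✗.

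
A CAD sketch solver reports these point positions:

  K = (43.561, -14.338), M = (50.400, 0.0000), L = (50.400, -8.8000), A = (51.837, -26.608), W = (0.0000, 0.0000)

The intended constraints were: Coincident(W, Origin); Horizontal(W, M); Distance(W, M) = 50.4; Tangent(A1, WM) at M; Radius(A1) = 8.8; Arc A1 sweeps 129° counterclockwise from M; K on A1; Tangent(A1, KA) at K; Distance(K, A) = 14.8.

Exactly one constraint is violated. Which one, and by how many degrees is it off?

Tangent(A1, KA) at K — off by 5.00°.

W = (0.00, 0.00) ✓; W.y = 0.00, M.y = 0.00 ✓; |WM| = 50.40 ✓; ∠(LM, MW) = 90.00° ✓; |LM| = 8.800 ✓; bearing(L→K) − bearing(L→M) = 129.0° ✓; |LK| = 8.800 ✓; ∠(LK, KA) = 95.00° ✗; |KA| = 14.80 ✓.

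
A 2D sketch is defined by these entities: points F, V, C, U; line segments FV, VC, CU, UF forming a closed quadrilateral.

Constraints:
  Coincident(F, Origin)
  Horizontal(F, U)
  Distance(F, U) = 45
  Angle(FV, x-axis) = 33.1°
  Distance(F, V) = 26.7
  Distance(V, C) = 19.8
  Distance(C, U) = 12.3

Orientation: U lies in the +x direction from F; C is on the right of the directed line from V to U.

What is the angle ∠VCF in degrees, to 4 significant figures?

54.07°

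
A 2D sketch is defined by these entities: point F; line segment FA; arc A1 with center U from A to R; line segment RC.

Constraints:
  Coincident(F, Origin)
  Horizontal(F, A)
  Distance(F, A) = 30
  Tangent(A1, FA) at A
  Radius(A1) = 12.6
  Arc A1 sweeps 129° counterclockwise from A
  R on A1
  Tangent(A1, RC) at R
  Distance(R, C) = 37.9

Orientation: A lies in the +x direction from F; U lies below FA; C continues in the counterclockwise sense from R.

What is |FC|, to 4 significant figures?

66.63

F is at the origin; F and A share the same y with |FA| = 30.0 and A on the +x side, so A = (30.00, 0.000). Tangency of A1 to FA means the radius UA is perpendicular to FA, so U = A + (0, -12.6) = (30.00, -12.60). On A1, A sits at bearing 90° from U; a 129° counterclockwise sweep puts R at bearing 219°, so R = U + 12.6·(cos 219°, sin 219°) = (20.21, -20.53). Tangency of A1 to RC means the radius UR is perpendicular to RC, so RC runs along (−sin 219°, cos 219°); with |RC| = 37.9, C = (44.06, -49.98). Then |FC| = |C − F| = 66.63.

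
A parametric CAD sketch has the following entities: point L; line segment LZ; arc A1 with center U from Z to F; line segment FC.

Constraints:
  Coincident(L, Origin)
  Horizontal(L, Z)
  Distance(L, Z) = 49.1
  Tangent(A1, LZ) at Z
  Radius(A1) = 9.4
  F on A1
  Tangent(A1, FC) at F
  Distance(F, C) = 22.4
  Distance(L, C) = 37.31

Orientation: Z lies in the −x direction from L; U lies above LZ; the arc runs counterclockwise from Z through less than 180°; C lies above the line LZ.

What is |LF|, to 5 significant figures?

41.394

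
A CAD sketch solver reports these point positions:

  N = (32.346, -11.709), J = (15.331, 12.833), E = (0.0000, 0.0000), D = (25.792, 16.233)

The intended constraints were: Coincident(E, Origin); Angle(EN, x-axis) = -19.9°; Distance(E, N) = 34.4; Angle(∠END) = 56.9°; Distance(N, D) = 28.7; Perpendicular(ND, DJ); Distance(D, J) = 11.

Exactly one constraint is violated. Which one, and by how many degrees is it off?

Perpendicular(ND, DJ) — off by 4.80°.

E = (0.00, 0.00) ✓; EN at -19.90° ✓; |EN| = 34.40 ✓; ∠END = 56.90° ✓; |ND| = 28.70 ✓; ∠(ND, DJ) = 94.80° ✗; |DJ| = 11.00 ✓.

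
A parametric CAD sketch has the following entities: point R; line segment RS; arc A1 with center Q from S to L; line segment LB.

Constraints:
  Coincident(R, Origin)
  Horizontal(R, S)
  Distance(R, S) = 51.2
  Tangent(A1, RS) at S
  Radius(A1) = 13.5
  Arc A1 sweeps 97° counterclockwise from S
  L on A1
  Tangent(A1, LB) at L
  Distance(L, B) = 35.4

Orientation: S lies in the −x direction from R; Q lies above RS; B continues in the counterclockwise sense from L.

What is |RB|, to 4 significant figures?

65.59

R is at the origin; RS is horizontal with |RS| = 51.2 and S on the −x side, so S = (-51.20, 0.000). Since A1 is tangent to RS there, QS ⟂ RS, so Q = S + (0, 13.5) = (-51.20, 13.50). On A1, S sits at bearing -90° from Q; a 97° counterclockwise sweep puts L at bearing 7°, so L = Q + 13.5·(cos 7°, sin 7°) = (-37.80, 15.15). A1 meets LB tangentially, so QL is at right angles to LB, so LB runs along (−sin 7°, cos 7°); with |LB| = 35.4, B = (-42.11, 50.28). Then |RB| = |B − R| = 65.59.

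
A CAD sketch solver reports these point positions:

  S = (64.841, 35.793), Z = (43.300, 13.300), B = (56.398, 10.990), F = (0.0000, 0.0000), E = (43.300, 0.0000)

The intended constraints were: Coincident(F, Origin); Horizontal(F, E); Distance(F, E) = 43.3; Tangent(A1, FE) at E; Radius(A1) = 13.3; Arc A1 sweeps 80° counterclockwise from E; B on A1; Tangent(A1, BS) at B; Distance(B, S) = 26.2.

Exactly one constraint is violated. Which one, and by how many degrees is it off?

Tangent(A1, BS) at B — off by 8.80°.

F = (0.00, 0.00) ✓; F.y = 0.00, E.y = 0.00 ✓; |FE| = 43.30 ✓; ∠(ZE, EF) = 90.00° ✓; |ZE| = 13.30 ✓; bearing(Z→B) − bearing(Z→E) = 80.00° ✓; |ZB| = 13.30 ✓; ∠(ZB, BS) = 98.80° ✗; |BS| = 26.20 ✓.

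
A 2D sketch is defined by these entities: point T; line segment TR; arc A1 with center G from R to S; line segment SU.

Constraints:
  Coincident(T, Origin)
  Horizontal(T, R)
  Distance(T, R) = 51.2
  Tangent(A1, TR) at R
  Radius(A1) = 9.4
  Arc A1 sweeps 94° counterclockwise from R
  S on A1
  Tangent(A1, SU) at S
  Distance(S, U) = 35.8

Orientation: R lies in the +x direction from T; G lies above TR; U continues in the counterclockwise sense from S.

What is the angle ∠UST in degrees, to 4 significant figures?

95.43°

On A1, R sits at bearing -90° from G; a 94° counterclockwise sweep puts S at bearing 4°, so S = G + 9.4·(cos 4°, sin 4°) = (60.58, 10.06). The tangent condition forces GS to be normal to SU, so SU runs along (−sin 4°, cos 4°); with |SU| = 35.8, U = (58.08, 45.77). Then cos ∠UST = SU·ST / (|SU||ST|), giving 95.43°.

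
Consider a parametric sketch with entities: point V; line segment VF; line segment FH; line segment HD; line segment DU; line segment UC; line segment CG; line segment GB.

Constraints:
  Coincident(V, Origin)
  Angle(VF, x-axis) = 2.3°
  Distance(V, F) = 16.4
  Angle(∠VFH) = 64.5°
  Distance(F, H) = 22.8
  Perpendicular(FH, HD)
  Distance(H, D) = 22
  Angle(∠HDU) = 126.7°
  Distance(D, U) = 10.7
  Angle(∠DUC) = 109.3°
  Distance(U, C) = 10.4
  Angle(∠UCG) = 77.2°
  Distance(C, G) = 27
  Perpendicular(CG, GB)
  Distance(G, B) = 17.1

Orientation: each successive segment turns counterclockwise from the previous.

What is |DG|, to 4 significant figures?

18.07

V is at the origin; VF runs at 2.3° with length 16.4, so F = (16.39, 0.6582). ∠VFH = 64.5° gives FH at 117.8° from the x-axis; with |FH| = 22.8, H = (5.753, 20.83). FH is perpendicular to HD, so HD runs at -152.2°; with |HD| = 22.0, D = (-13.71, 10.57). ∠HDU = 126.7° gives DU at -98.90° from the x-axis; with |DU| = 10.7, U = (-15.36, -0.005069). ∠DUC = 109.3° gives UC at -28.20° from the x-axis; with |UC| = 10.4, C = (-6.197, -4.920). ∠UCG = 77.2° gives CG at 74.60° from the x-axis; with |CG| = 27.0, G = (0.9726, 21.11). Then |DG| = |G − D| = 18.07.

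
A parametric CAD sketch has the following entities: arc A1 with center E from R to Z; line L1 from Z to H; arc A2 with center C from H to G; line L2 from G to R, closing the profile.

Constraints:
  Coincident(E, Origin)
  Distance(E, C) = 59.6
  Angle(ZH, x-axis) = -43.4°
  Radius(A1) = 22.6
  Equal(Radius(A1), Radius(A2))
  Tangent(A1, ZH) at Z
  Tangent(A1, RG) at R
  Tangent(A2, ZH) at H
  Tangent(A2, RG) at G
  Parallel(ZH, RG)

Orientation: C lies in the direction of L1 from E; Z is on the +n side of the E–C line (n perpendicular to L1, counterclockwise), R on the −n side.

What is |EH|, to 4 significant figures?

63.74

Tangency of A1 to both parallel lines with radius 22.6 puts Z and R at E ± 22.6·n: Z = (15.53, 16.42), R = (-15.53, -16.42). Equal radii place H and G the same way about C: H = C + 22.6·n = (58.83, -24.53), G = C − 22.6·n = (27.78, -57.37). Then |EH| = |H − E| = 63.74.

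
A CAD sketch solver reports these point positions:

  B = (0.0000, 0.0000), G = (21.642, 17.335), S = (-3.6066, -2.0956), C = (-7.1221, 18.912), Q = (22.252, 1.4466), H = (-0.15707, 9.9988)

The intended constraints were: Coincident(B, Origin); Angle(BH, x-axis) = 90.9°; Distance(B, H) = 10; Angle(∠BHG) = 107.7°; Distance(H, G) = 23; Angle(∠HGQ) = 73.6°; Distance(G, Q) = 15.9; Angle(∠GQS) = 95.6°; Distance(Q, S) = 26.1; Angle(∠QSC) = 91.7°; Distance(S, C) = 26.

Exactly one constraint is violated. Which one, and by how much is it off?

Distance(S, C) = 26 — off by 4.70.

B = (0.00, 0.00) ✓; BH at 90.90° ✓; |BH| = 10.00 ✓; ∠BHG = 107.7° ✓; |HG| = 23.00 ✓; ∠HGQ = 73.60° ✓; |GQ| = 15.90 ✓; ∠GQS = 95.60° ✓; |QS| = 26.10 ✓; ∠QSC = 91.70° ✓; |SC| = 21.30 ✗.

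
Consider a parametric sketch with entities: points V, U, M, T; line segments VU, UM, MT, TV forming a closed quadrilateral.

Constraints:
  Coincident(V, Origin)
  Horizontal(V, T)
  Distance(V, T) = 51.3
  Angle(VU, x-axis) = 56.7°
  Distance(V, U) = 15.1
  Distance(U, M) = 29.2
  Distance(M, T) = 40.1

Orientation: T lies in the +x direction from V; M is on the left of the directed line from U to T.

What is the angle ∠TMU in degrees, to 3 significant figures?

78.9°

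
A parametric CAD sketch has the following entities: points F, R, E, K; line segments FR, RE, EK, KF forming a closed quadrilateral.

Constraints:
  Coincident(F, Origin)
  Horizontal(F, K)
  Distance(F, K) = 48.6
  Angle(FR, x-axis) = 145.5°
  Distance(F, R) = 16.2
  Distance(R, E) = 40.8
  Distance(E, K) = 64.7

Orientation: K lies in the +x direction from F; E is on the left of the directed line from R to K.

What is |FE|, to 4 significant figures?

46.48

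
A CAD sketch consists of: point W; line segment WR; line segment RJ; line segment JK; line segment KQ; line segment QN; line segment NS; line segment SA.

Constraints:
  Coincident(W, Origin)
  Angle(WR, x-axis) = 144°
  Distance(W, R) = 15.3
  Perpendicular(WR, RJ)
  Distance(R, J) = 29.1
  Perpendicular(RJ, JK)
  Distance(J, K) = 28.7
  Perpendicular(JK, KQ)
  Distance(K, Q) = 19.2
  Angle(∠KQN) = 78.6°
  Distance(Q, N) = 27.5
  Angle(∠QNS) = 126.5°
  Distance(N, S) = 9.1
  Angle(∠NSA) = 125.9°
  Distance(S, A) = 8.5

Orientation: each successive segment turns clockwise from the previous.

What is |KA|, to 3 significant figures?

26.8

W is at the origin; WR runs at 144.0° with length 15.3, so R = (-12.4, 8.99). WR ⟂ RJ, so RJ runs at 54.0°; with |RJ| = 29.1, J = (4.73, 32.5). RJ is perpendicular to JK, so JK runs at -36.0°; with |JK| = 28.7, K = (27.9, 15.7). JK is perpendicular to KQ, so KQ runs at -126°; with |KQ| = 19.2, Q = (16.7, 0.133). ∠KQN = 78.6° gives QN at 133° from the x-axis; with |QN| = 27.5, N = (-1.95, 20.4). ∠QNS = 126.5° gives NS at 79.1° from the x-axis; with |NS| = 9.1, S = (-0.233, 29.3). ∠NSA = 125.9° gives SA at 25.0° from the x-axis; with |SA| = 8.5, A = (7.47, 32.9). Then |KA| = |A − K| = 26.8.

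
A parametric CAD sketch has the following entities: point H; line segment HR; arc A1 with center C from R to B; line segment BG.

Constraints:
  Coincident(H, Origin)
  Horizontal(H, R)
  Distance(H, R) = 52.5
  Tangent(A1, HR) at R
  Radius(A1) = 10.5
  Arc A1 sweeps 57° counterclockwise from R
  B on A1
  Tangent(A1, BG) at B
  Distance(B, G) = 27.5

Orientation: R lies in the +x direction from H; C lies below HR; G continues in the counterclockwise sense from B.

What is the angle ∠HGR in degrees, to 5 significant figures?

86.385°

H is at the origin; H and R share the same y with |HR| = 52.5 and R on the +x side, so R = (52.500, 0.0000). Tangency of A1 to HR means the radius CR is perpendicular to HR, so C = R + (0, -10.5) = (52.500, -10.500). On A1, R sits at bearing 90° from C; a 57° counterclockwise sweep puts B at bearing 147°, so B = C + 10.5·(cos 147°, sin 147°) = (43.694, -4.7813). Since A1 is tangent to BG there, CB ⟂ BG, so BG runs along (−sin 147°, cos 147°); with |BG| = 27.5, G = (28.716, -27.845). Then cos ∠HGR = GH·GR / (|GH||GR|), giving 86.385°.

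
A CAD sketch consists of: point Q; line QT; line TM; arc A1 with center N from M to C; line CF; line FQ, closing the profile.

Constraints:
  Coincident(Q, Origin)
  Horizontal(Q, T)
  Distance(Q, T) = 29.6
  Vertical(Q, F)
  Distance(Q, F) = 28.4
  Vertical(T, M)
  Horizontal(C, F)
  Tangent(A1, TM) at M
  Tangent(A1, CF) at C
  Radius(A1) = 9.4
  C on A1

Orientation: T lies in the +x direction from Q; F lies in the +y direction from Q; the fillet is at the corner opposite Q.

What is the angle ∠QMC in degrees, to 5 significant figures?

77.696°

Q is at the origin; Q and T share the same y with |QT| = 29.6 and T on the +x side, so T = (29.600, 0.0000). QF is vertical with |QF| = 28.4 and F on the +y side, so F = (0.0000, 28.400). The virtual corner opposite Q is at (29.600, 28.400). A1 meets TM tangentially, so NM is at right angles to TM and since A1 is tangent to CF there, NC ⟂ CF, with radius 9.4, so the center N sits 9.4 in from both sides at N = (20.200, 19.000). That places the tangent points at M = (29.600, 19.000) on TM and C = (20.200, 28.400) on CF. Then cos ∠QMC = MQ·MC / (|MQ||MC|), giving 77.696°.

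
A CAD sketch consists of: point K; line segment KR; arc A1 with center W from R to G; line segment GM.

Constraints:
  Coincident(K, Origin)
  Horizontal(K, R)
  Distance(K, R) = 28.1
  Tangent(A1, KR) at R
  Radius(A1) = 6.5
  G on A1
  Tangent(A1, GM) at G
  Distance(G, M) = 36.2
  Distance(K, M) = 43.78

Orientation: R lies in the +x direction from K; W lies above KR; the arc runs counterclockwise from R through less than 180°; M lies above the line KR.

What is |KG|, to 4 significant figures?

35.10

Checks: |WG| = 6.500 ✓; ∠(WG, GM) = 90.00° ✓; |GM| = 36.20 ✓; |KM| = 43.78 ✓.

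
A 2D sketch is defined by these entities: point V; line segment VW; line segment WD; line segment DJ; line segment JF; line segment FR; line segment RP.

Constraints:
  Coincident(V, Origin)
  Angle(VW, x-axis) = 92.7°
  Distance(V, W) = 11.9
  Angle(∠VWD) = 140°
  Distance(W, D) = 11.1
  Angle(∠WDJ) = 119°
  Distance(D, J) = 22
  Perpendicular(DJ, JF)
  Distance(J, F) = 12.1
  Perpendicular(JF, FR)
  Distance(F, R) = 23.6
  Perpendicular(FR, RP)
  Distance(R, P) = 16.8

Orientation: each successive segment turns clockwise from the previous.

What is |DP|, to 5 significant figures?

4.9649

V is at the origin; VW runs at 92.7° with length 11.9, so W = (-0.56057, 11.887). ∠VWD = 140.0° gives WD at 52.700° from the x-axis; with |WD| = 11.1, D = (6.1659, 20.717). ∠WDJ = 119.0° gives DJ at -8.3000° from the x-axis; with |DJ| = 22.0, J = (27.935, 17.541). DJ is perpendicular to JF, so JF runs at -98.300°; with |JF| = 12.1, F = (26.189, 5.5674). JF ⟂ FR, so FR runs at 171.70°; with |FR| = 23.6, R = (2.8360, 8.9743). The perpendicularity gives RP at right angles to FR, so RP runs at 81.700°; with |RP| = 16.8, P = (5.2611, 25.598). Then |DP| = |P − D| = 4.9649.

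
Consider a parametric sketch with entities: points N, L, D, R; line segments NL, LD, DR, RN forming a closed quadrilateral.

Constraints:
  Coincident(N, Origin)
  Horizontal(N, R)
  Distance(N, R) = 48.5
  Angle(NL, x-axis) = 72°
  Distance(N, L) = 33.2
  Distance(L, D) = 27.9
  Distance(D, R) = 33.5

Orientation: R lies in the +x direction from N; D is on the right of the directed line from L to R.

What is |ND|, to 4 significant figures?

15.80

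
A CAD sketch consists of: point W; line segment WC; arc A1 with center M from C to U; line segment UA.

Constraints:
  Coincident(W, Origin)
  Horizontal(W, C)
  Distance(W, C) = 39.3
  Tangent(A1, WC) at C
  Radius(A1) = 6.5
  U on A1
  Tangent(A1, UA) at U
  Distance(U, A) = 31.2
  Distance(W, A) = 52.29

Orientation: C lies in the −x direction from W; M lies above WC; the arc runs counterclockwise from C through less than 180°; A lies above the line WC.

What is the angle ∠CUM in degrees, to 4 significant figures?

42.32°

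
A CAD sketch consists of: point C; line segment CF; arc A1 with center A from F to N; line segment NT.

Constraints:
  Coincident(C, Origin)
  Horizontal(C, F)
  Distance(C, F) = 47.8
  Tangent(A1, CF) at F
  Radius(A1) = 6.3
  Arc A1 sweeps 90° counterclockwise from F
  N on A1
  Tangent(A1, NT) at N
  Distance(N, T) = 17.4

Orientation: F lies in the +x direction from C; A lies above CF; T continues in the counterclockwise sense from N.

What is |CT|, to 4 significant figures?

59.06

C is at the origin; C and F share the same y with |CF| = 47.8 and F on the +x side, so F = (47.80, 0.000). Since A1 is tangent to CF there, AF ⟂ CF, so A = F + (0, 6.3) = (47.80, 6.300). On A1, F sits at bearing -90° from A; a 90° counterclockwise sweep puts N at bearing 0°, so N = A + 6.3·(cos 0°, sin 0°) = (54.10, 6.300). Tangency of A1 to NT means the radius AN is perpendicular to NT, so NT runs along (−sin 0°, cos 0°); with |NT| = 17.4, T = (54.10, 23.70). Then |CT| = |T − C| = 59.06.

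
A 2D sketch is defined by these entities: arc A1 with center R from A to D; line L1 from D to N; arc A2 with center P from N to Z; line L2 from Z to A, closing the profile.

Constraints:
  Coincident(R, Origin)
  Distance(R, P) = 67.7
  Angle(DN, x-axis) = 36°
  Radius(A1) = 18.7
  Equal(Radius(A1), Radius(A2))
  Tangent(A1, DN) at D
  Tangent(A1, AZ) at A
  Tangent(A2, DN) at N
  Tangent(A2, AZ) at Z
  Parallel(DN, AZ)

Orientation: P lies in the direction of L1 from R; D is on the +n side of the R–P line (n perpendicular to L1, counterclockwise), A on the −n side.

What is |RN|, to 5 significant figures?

70.235

The slot axis is L1's direction at 36.0°, so u = (cos 36.0°, sin 36.0°) = (0.80902, 0.58779) and n = (−sin 36.0°, cos 36.0°) = (-0.58779, 0.80902). R is at the origin and P lies 67.7 along u from R, so P = 67.7·u = (54.770, 39.793). Tangency of A1 to both parallel lines with radius 18.7 puts D and A at R ± 18.7·n: D = (-10.992, 15.129), A = (10.992, -15.129). Equal radii place N and Z the same way about P: N = P + 18.7·n = (43.779, 54.922), Z = P − 18.7·n = (65.762, 24.664). Then |RN| = |N − R| = 70.235.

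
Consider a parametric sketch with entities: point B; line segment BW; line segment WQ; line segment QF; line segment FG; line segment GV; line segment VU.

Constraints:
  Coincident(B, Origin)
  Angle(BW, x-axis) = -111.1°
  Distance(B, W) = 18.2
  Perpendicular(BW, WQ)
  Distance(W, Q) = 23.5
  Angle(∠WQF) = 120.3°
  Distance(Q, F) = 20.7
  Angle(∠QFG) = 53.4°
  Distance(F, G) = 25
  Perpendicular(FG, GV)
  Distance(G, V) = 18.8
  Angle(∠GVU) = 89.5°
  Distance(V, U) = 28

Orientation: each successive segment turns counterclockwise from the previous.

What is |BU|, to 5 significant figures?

43.105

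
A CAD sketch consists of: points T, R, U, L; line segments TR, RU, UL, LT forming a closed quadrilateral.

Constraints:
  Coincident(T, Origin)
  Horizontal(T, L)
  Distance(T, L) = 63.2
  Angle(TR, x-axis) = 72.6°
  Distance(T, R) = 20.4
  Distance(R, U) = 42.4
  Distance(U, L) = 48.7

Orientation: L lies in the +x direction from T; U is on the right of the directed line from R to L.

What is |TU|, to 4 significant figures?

28.35

Checks: |RU| = 42.40 ✓; |UL| = 48.70 ✓.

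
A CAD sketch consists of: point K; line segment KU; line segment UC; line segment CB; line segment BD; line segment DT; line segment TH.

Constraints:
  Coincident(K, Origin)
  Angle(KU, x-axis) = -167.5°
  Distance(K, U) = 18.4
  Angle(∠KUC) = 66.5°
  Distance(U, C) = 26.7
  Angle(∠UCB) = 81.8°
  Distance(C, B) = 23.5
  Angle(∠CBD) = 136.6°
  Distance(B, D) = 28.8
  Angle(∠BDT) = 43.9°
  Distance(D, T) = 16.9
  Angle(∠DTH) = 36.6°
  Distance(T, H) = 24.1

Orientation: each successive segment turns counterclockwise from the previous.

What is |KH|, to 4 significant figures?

29.56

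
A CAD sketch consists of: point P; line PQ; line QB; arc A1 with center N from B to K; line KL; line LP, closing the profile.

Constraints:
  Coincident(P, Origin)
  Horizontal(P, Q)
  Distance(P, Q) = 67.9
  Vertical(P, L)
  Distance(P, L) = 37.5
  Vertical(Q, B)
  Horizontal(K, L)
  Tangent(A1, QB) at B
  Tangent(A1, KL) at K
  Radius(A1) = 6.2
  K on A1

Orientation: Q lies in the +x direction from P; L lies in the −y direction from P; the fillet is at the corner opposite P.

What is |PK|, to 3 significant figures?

72.2

The virtual corner opposite P is at (67.9, -37.5). Since A1 is tangent to QB there, NB ⟂ QB and since A1 is tangent to KL there, NK ⟂ KL, with radius 6.2, so the center N sits 6.2 in from both sides at N = (61.7, -31.3). That places the tangent points at B = (67.9, -31.3) on QB and K = (61.7, -37.5) on KL. Then |PK| = |K − P| = 72.2.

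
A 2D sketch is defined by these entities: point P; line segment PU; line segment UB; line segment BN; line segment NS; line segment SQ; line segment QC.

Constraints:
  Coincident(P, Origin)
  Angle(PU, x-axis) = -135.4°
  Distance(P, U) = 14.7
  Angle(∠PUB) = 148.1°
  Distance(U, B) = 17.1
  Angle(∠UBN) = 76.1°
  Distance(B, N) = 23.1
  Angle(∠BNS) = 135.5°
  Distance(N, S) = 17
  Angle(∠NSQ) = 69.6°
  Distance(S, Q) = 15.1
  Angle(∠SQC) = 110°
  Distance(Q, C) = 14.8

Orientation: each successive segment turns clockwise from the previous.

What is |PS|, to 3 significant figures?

25.4

P is at the origin; PU runs at -135.4° with length 14.7, so U = (-10.5, -10.3). ∠PUB = 148.1° gives UB at -167° from the x-axis; with |UB| = 17.1, B = (-27.1, -14.1). ∠UBN = 76.1° gives BN at 88.8° from the x-axis; with |BN| = 23.1, N = (-26.7, 9.01). ∠BNS = 135.5° gives NS at 44.3° from the x-axis; with |NS| = 17.0, S = (-14.5, 20.9). Then |PS| = |S − P| = 25.4.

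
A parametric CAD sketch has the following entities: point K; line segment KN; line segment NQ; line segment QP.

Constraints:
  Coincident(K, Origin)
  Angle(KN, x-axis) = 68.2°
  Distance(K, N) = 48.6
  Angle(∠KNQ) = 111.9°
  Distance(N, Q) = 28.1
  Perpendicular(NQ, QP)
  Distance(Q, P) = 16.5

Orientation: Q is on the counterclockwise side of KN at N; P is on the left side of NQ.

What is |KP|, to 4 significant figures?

54.36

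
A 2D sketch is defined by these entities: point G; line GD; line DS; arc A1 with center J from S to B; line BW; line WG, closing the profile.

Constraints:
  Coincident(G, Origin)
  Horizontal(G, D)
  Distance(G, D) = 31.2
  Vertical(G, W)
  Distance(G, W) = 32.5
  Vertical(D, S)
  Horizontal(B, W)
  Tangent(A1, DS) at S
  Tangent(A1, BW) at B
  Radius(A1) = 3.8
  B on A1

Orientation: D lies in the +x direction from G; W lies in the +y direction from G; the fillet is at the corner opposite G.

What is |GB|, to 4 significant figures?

42.51

The virtual corner opposite G is at (31.20, 32.50). Tangency of A1 to DS means the radius JS is perpendicular to DS and A1 meets BW tangentially, so JB is at right angles to BW, with radius 3.8, so the center J sits 3.8 in from both sides at J = (27.40, 28.70). That places the tangent points at S = (31.20, 28.70) on DS and B = (27.40, 32.50) on BW. Then |GB| = |B − G| = 42.51.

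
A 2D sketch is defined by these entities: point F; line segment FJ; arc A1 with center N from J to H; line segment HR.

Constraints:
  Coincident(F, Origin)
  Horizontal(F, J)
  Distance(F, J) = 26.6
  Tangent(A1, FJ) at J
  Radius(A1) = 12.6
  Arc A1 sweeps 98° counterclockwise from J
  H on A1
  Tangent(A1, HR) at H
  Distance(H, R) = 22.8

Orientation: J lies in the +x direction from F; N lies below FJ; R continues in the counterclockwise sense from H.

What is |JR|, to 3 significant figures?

38.1

On A1, J sits at bearing 90° from N; a 98° counterclockwise sweep puts H at bearing 188°, so H = N + 12.6·(cos 188°, sin 188°) = (14.1, -14.4). Tangency of A1 to HR means the radius NH is perpendicular to HR, so HR runs along (−sin 188°, cos 188°); with |HR| = 22.8, R = (17.3, -36.9). Then |JR| = |R − J| = 38.1.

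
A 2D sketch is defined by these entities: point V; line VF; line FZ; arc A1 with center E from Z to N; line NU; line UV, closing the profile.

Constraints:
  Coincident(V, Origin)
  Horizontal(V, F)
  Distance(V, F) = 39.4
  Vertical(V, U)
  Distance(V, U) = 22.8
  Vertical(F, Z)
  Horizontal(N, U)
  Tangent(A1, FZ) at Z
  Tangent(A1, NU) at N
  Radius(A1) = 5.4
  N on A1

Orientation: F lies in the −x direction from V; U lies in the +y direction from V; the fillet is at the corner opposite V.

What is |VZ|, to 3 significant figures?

43.1

V is at the origin; VF is horizontal with |VF| = 39.4 and F on the −x side, so F = (-39.4, 0.00). VU is vertical with |VU| = 22.8 and U on the +y side, so U = (0.00, 22.8). The virtual corner opposite V is at (-39.4, 22.8). A1 meets FZ tangentially, so EZ is at right angles to FZ and the tangent condition forces EN to be normal to NU, with radius 5.4, so the center E sits 5.4 in from both sides at E = (-34.0, 17.4). That places the tangent points at Z = (-39.4, 17.4) on FZ and N = (-34.0, 22.8) on NU. Then |VZ| = |Z − V| = 43.1.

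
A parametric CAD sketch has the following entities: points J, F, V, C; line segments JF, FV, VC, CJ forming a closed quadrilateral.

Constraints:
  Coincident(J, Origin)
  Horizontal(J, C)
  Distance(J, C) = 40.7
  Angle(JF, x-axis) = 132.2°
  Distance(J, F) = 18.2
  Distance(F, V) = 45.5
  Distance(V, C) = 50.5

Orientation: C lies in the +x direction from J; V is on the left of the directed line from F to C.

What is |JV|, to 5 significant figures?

49.960

Checks: |FV| = 45.50 ✓; |VC| = 50.50 ✓.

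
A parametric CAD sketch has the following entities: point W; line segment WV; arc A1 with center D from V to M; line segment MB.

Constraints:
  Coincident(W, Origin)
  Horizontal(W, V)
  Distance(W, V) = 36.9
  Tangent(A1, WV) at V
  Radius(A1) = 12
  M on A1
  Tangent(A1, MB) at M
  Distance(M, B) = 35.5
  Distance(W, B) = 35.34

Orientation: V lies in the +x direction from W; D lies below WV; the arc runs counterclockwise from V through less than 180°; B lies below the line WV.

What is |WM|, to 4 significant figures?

27.48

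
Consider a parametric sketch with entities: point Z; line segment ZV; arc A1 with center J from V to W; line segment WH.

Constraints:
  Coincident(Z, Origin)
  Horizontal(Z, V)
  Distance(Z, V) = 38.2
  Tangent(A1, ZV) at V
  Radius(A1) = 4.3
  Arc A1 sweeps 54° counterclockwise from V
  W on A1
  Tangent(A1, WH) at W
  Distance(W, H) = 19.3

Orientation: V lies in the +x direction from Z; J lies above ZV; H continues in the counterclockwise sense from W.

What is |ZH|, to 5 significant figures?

55.801

Z is at the origin; Z and V share the same y with |ZV| = 38.2 and V on the +x side, so V = (38.200, 0.0000). A1 meets ZV tangentially, so JV is at right angles to ZV, so J = V + (0, 4.3) = (38.200, 4.3000). On A1, V sits at bearing -90° from J; a 54° counterclockwise sweep puts W at bearing -36°, so W = J + 4.3·(cos -36°, sin -36°) = (41.679, 1.7725). Since A1 is tangent to WH there, JW ⟂ WH, so WH runs along (−sin -36°, cos -36°); with |WH| = 19.3, H = (53.023, 17.387). Then |ZH| = |H − Z| = 55.801.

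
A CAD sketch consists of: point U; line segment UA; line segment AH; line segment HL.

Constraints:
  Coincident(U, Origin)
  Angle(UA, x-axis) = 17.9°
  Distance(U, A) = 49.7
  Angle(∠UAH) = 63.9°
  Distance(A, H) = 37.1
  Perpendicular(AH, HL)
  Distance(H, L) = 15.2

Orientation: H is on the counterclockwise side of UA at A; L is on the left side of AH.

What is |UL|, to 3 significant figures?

33.1

∠UAH = 63.9°, so AH runs at 17.9° + (180° − 63.9°) = 134° from the x-axis; with |AH| = 37.1, H = A + 37.1·(cos 134°, sin 134°) = (21.5, 42.0). The perpendicularity gives HL at right angles to AH; with |HL| = 15.2 on the left of AH, L = H + 15.2·(-0.719, -0.695) = (10.6, 31.4). Then |UL| = |L − U| = 33.1.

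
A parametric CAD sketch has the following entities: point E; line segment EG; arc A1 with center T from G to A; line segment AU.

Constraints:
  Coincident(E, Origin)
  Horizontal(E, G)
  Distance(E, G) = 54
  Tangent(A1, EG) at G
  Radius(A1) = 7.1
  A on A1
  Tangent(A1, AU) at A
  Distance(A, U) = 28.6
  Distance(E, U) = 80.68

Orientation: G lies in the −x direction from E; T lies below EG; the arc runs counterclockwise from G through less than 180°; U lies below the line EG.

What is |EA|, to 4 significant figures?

59.89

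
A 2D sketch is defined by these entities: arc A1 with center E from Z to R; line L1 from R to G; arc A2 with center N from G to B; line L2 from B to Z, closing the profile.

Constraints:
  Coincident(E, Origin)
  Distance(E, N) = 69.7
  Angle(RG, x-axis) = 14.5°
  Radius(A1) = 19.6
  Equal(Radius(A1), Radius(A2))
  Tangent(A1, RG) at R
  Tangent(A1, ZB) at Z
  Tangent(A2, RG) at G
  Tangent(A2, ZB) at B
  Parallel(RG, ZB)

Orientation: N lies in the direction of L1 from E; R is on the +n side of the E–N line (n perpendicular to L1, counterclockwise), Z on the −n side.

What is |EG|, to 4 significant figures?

72.40

Tangency of A1 to both parallel lines with radius 19.6 puts R and Z at E ± 19.6·n: R = (-4.907, 18.98), Z = (4.907, -18.98). Equal radii place G and B the same way about N: G = N + 19.6·n = (62.57, 36.43), B = N − 19.6·n = (72.39, -1.524). Then |EG| = |G − E| = 72.40.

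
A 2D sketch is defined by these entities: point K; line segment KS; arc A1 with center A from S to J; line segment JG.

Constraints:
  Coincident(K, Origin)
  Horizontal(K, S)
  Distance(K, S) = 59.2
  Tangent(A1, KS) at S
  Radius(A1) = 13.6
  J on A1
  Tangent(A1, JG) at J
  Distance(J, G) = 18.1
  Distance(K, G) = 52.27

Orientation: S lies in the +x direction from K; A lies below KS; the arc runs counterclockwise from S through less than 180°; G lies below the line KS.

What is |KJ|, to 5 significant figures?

47.199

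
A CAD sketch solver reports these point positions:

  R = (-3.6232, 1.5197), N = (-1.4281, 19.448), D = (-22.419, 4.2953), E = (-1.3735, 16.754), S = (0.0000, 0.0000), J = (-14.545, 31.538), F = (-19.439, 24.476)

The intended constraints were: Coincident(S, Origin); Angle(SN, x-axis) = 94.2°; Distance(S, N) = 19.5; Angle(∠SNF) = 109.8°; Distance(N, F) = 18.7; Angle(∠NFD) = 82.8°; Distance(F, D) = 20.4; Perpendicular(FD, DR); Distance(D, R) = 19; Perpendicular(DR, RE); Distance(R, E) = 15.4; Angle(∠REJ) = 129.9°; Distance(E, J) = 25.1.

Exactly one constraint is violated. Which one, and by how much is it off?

Distance(E, J) = 25.1 — off by 5.30.

S = (0.00, 0.00) ✓; SN at 94.20° ✓; |SN| = 19.50 ✓; ∠SNF = 109.8° ✓; |NF| = 18.70 ✓; ∠NFD = 82.80° ✓; |FD| = 20.40 ✓; ∠(FD, DR) = 90.00° ✓; |DR| = 19.00 ✓; ∠(DR, RE) = 90.00° ✓; |RE| = 15.40 ✓; ∠REJ = 129.9° ✓; |EJ| = 19.80 ✗.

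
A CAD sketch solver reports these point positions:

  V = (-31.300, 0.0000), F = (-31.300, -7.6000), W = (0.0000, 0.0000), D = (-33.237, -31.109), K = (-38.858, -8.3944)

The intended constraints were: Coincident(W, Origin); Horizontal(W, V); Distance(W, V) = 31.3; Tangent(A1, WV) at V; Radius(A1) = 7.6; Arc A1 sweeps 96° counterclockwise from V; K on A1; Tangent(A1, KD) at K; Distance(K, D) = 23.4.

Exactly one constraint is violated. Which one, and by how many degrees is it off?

Tangent(A1, KD) at K — off by 7.90°.

W = (0.00, 0.00) ✓; W.y = 0.00, V.y = 0.00 ✓; |WV| = 31.30 ✓; ∠(FV, VW) = 90.00° ✓; |FV| = 7.600 ✓; bearing(F→K) − bearing(F→V) = 96.00° ✓; |FK| = 7.600 ✓; ∠(FK, KD) = 82.10° ✗; |KD| = 23.40 ✓.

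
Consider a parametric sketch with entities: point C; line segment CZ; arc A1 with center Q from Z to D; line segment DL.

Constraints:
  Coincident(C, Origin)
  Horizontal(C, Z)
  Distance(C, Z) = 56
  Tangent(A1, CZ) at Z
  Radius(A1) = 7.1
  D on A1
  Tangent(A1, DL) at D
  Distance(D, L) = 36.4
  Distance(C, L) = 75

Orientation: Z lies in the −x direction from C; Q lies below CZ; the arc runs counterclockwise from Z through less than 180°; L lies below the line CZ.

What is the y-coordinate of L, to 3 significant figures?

-43.9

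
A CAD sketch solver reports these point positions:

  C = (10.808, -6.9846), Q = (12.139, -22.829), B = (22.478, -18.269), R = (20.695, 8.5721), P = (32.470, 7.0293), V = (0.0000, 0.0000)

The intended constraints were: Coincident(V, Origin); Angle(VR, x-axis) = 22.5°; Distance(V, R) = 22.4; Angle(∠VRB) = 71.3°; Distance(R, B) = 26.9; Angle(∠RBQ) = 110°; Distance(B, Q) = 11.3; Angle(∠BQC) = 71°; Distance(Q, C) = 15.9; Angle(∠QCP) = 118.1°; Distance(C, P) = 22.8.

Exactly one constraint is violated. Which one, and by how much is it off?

Distance(C, P) = 22.8 — off by 3.00.

V = (0.00, 0.00) ✓; VR at 22.50° ✓; |VR| = 22.40 ✓; ∠VRB = 71.30° ✓; |RB| = 26.90 ✓; ∠RBQ = 110.0° ✓; |BQ| = 11.30 ✓; ∠BQC = 71.00° ✓; |QC| = 15.90 ✓; ∠QCP = 118.1° ✓; |CP| = 25.80 ✗.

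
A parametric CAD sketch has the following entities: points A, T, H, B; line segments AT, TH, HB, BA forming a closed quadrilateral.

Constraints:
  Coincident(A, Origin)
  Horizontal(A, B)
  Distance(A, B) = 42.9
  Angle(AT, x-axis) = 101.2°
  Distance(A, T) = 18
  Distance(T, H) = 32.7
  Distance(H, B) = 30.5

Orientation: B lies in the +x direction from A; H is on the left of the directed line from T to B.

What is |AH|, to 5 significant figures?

38.585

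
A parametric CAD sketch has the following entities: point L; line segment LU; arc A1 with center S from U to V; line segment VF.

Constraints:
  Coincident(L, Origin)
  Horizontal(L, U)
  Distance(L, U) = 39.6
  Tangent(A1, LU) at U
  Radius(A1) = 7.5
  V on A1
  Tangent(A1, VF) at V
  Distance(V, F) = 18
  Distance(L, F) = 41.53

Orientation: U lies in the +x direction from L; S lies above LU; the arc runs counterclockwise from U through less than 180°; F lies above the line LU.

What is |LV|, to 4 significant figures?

46.78

L is at the origin; L and U share the same y with |LU| = 39.6 and U on the +x side, so U = (39.60, 0.000). Since A1 is tangent to LU there, SU ⟂ LU, so S = U + (0, 7.5) = (39.60, 7.500). Since SV ⟂ VF (tangency), |SF| = √(7.5² + 18.0²) = 19.50 regardless of where V sits on A1. So F lies on both circle(L, 41.53) and circle(S, 19.50); the above-LU intersection is F = (32.62, 25.71). V is the foot of the tangent from F: V = (45.03, 12.67).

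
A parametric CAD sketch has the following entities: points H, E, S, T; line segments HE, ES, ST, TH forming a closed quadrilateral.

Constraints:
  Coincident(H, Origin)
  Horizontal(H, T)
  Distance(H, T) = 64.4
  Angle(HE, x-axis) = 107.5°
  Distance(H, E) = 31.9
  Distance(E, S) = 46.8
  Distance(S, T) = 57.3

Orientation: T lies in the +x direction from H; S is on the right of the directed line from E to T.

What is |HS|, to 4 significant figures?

15.32

Checks: |ES| = 46.80 ✓; |ST| = 57.30 ✓.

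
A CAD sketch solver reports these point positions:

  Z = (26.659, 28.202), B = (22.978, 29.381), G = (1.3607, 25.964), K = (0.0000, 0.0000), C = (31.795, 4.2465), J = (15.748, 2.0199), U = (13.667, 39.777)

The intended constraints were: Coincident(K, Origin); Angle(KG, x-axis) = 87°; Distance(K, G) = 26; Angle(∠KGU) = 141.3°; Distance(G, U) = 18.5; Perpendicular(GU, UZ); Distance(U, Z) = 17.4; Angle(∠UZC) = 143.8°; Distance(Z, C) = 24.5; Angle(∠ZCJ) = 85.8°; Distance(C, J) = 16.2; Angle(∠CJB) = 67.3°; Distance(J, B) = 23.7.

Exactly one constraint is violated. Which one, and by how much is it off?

Distance(J, B) = 23.7 — off by 4.60.

K = (0.00, 0.00) ✓; KG at 87.00° ✓; |KG| = 26.00 ✓; ∠KGU = 141.3° ✓; |GU| = 18.50 ✓; ∠(GU, UZ) = 90.00° ✓; |UZ| = 17.40 ✓; ∠UZC = 143.8° ✓; |ZC| = 24.50 ✓; ∠ZCJ = 85.80° ✓; |CJ| = 16.20 ✓; ∠CJB = 67.30° ✓; |JB| = 28.30 ✗.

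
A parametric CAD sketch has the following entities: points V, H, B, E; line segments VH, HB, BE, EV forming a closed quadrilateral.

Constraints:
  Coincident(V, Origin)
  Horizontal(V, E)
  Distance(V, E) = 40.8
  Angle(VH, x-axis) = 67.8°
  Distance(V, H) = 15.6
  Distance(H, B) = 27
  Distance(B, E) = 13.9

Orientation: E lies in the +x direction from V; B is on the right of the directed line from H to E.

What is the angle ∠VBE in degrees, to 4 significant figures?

165.7°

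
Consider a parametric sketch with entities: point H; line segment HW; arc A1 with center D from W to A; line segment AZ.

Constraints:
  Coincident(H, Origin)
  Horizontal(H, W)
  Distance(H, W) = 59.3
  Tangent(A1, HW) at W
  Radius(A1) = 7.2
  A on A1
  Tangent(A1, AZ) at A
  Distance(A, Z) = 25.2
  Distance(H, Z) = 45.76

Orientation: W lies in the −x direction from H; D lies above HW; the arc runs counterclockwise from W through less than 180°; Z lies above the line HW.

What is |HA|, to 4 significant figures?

53.47

Checks: ∠(DW, WH) = 90.00° ✓; |DW| = 7.200 ✓; |DA| = 7.200 ✓; ∠(DA, AZ) = 90.00° ✓; |AZ| = 25.20 ✓; |HZ| = 45.76 ✓.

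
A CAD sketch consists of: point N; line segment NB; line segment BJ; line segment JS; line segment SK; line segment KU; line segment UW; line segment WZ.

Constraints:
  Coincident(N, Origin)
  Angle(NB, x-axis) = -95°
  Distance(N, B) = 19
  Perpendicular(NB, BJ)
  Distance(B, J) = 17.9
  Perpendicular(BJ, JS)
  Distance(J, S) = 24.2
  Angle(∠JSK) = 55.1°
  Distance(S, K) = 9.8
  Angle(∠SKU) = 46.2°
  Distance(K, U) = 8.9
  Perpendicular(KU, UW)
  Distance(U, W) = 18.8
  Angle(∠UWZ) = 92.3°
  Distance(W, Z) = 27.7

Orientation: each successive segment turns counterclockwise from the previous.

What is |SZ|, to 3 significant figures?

28.6

N is at the origin; NB runs at -95.0° with length 19.0, so B = (-1.66, -18.9). The perpendicularity gives BJ at right angles to NB, so BJ runs at -5.00°; with |BJ| = 17.9, J = (16.2, -20.5). BJ is perpendicular to JS, so JS runs at 85.0°; with |JS| = 24.2, S = (18.3, 3.62). ∠JSK = 55.1° gives SK at -150° from the x-axis; with |SK| = 9.8, K = (9.79, -1.27). ∠SKU = 46.2° gives KU at -16.3° from the x-axis; with |KU| = 8.9, U = (18.3, -3.76). KU ⟂ UW, so UW runs at 73.7°; with |UW| = 18.8, W = (23.6, 14.3). ∠UWZ = 92.3° gives WZ at 161° from the x-axis; with |WZ| = 27.7, Z = (-2.64, 23.1). Then |SZ| = |Z − S| = 28.6.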